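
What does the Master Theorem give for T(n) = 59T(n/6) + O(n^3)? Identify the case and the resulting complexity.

Master Theorem for T(n) = 59T(n/6) + O(n^3):

a = 59, b = 6, c = 3
log_b(a) = log_6(59) = 2.2757

Case 3: c = 3 > log_6(59) = 2.2757
T(n) = O(n^3) = O(n^3)

For T(n) = 59T(n/6) + O(n^3): log_6(59) = 2.2757. This is Case 3 of the Master Theorem (c > log_b(a), work dominated by root), giving O(n^3).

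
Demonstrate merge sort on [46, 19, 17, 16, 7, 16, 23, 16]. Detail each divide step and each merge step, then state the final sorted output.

Merge sort trace:

Split: [46, 19, 17, 16, 7, 16, 23, 16] -> [46, 19, 17, 16] and [7, 16, 23, 16]
  Split: [46, 19, 17, 16] -> [46, 19] and [17, 16]
    Split: [46, 19] -> [46] and [19]
    Merge: [46] + [19] -> [19, 46]
    Split: [17, 16] -> [17] and [16]
    Merge: [17] + [16] -> [16, 17]
  Merge: [19, 46] + [16, 17] -> [16, 17, 19, 46]
  Split: [7, 16, 23, 16] -> [7, 16] and [23, 16]
    Split: [7, 16] -> [7] and [16]
    Merge: [7] + [16] -> [7, 16]
    Split: [23, 16] -> [23] and [16]
    Merge: [23] + [16] -> [16, 23]
  Merge: [7, 16] + [16, 23] -> [7, 16, 16, 23]
Merge: [16, 17, 19, 46] + [7, 16, 16, 23] -> [7, 16, 16, 16, 17, 19, 23, 46]

Final sorted array: [7, 16, 16, 16, 17, 19, 23, 46]

The merge sort proceeds by recursively splitting the array and merging sorted halves.
After all merges, the sorted array is [7, 16, 16, 16, 17, 19, 23, 46].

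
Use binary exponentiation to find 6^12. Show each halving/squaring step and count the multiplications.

Computing 6^12 by squaring (build up from 6^1; each line after the first costs one multiplication):

6^1 = 6
6^2 = (6^1)^2 = 6^2 = 36
6^3 = 6 * 6^2 = 6 * 36 = 216
6^6 = (6^3)^2 = 216^2 = 46656
6^12 = (6^6)^2 = 46656^2 = 2176782336

Result: 2176782336
Multiplications needed: 4 (4 lines after 6^1)

6^12 = 2176782336. Using exponentiation by squaring, this requires 4 multiplications. The key idea: if the exponent is even, square the half-power; if odd, multiply by the base once.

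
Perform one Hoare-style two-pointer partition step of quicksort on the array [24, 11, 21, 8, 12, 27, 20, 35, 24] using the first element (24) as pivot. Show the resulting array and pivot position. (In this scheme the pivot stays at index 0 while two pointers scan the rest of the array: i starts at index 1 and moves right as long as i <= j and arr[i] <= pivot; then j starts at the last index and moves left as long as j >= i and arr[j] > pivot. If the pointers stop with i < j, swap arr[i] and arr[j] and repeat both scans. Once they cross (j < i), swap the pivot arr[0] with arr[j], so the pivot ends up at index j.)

Hoare-style two-pointer partition with pivot = 24:

Initial array: [24, 11, 21, 8, 12, 27, 20, 35, 24]

Pointers start at i = 1, j = 8.
i stops at index 5 (arr[5]=27 > 24), j stops at index 8 (arr[8]=24 <= 24): swap arr[5] and arr[8], array becomes [24, 11, 21, 8, 12, 24, 20, 35, 27]
i ends at 7, j ends at 6: the pointers have crossed (j < i), so scanning stops.

Swap pivot arr[0] with arr[6] to place pivot at position 6: [20, 11, 21, 8, 12, 24, 24, 35, 27]
Pivot position: 6

After partitioning with pivot 24, the array becomes [20, 11, 21, 8, 12, 24, 24, 35, 27]. The pivot is placed at index 6. All elements to the left of the pivot are <= 24, and all elements to the right are > 24.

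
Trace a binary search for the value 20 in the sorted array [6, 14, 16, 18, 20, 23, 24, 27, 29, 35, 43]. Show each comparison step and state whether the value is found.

Binary search for 20 in [6, 14, 16, 18, 20, 23, 24, 27, 29, 35, 43]:

lo=0, hi=10, mid=5, arr[mid]=23 -> 23 > 20, search left half
lo=0, hi=4, mid=2, arr[mid]=16 -> 16 < 20, search right half
lo=3, hi=4, mid=3, arr[mid]=18 -> 18 < 20, search right half
lo=4, hi=4, mid=4, arr[mid]=20 -> Found target at index 4!

Binary search finds 20 at index 4 after 4 comparisons. The search repeatedly halves the search space by comparing with the middle element.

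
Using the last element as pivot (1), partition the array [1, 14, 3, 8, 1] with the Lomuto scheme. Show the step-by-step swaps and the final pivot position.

Lomuto partition with pivot = 1:

Initial array: [1, 14, 3, 8, 1]

arr[0]=1 <= 1: swap with position 0, array becomes [1, 14, 3, 8, 1]
arr[1]=14 > 1: no swap
arr[2]=3 > 1: no swap
arr[3]=8 > 1: no swap

Place pivot at position 1: [1, 1, 3, 8, 14]
Pivot position: 1

After partitioning with pivot 1, the array becomes [1, 1, 3, 8, 14]. The pivot is placed at index 1. All elements to the left of the pivot are <= 1, and all elements to the right are > 1.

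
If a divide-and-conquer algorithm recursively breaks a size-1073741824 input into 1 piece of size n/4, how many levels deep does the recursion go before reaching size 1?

For divide and conquer with division factor 4:

Problem sizes at each level:
Level 0: 1073741824
Level 1: 268435456
Level 2: 67108864
Level 3: 16777216
Level 4: 4194304
Level 5: 1048576
Level 6: 262144
Level 7: 65536
Level 8: 16384
Level 9: 4096
Level 10: 1024
Level 11: 256
Level 12: 64
Level 13: 16
Level 14: 4
Level 15: 1

The root is level 0 and the size-1 base case is level 15 (the tree spans levels 0 through 15, i.e. 16 levels counting the root), so the depth is the number of divisions: log_4(1073741824) = 15

The recursion tree depth is log_4(1073741824) = 15. At each level, the problem size is divided by 4, so it takes 15 divisions to reduce to a base case of size 1. The algorithm makes 1 recursive call at each level.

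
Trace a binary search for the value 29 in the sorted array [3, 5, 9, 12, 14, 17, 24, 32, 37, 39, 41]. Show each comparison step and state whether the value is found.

Binary search for 29 in [3, 5, 9, 12, 14, 17, 24, 32, 37, 39, 41]:

lo=0, hi=10, mid=5, arr[mid]=17 -> 17 < 29, search right half
lo=6, hi=10, mid=8, arr[mid]=37 -> 37 > 29, search left half
lo=6, hi=7, mid=6, arr[mid]=24 -> 24 < 29, search right half
lo=7, hi=7, mid=7, arr[mid]=32 -> 32 > 29, search left half
lo=7 > hi=6, target 29 not found

Binary search determines that 29 is not in the array after 4 comparisons. The search space was exhausted without finding the target.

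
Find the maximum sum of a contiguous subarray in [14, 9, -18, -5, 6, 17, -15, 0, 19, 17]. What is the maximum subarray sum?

Using Kadane's algorithm on [14, 9, -18, -5, 6, 17, -15, 0, 19, 17]:

Scanning through the array:
Position 1 (value 9): max_ending_here = 23, max_so_far = 23
Position 2 (value -18): max_ending_here = 5, max_so_far = 23
Position 3 (value -5): max_ending_here = 0, max_so_far = 23
Position 4 (value 6): max_ending_here = 6, max_so_far = 23
Position 5 (value 17): max_ending_here = 23, max_so_far = 23
Position 6 (value -15): max_ending_here = 8, max_so_far = 23
Position 7 (value 0): max_ending_here = 8, max_so_far = 23
Position 8 (value 19): max_ending_here = 27, max_so_far = 27
Position 9 (value 17): max_ending_here = 44, max_so_far = 44

Maximum subarray: [14, 9, -18, -5, 6, 17, -15, 0, 19, 17]
Maximum sum: 44

The maximum subarray is [14, 9, -18, -5, 6, 17, -15, 0, 19, 17] with sum 44. This subarray runs from index 0 to index 9.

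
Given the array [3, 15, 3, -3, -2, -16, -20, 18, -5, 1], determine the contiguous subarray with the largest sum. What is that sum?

Using Kadane's algorithm on [3, 15, 3, -3, -2, -16, -20, 18, -5, 1]:

Scanning through the array:
Position 1 (value 15): max_ending_here = 18, max_so_far = 18
Position 2 (value 3): max_ending_here = 21, max_so_far = 21
Position 3 (value -3): max_ending_here = 18, max_so_far = 21
Position 4 (value -2): max_ending_here = 16, max_so_far = 21
Position 5 (value -16): max_ending_here = 0, max_so_far = 21
Position 6 (value -20): max_ending_here = -20, max_so_far = 21
Position 7 (value 18): max_ending_here = 18, max_so_far = 21
Position 8 (value -5): max_ending_here = 13, max_so_far = 21
Position 9 (value 1): max_ending_here = 14, max_so_far = 21

Maximum subarray: [3, 15, 3]
Maximum sum: 21

The maximum subarray is [3, 15, 3] with sum 21. This subarray runs from index 0 to index 2.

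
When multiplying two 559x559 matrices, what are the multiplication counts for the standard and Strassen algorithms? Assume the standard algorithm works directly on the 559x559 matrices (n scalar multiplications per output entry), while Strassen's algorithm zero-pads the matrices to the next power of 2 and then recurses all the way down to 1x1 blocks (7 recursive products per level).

Matrix multiplication for 559x559 matrices:

Strassen's algorithm requires power-of-2 dimensions. Pad 559x559 to 1024x1024 (next power of 2).

Standard algorithm: 559^3 = 174676879 multiplications
Strassen's algorithm: 7^(log2(1024)) = 7^10 = 282475249 multiplications
Difference: 174676879 - 282475249 = -107798370 (Strassen uses MORE here due to padding overhead — for small or just-over-power-of-2 n, padding can outweigh the per-level savings)

Standard: 174676879 multiplications (559^3). Strassen: 282475249 multiplications (7^10, after padding to 1024x1024). Strassen reduces 8 recursive multiplications to 7 at each level.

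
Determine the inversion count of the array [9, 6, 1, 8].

Finding inversions in [9, 6, 1, 8]:

(0, 1): arr[0]=9 > arr[1]=6
(0, 2): arr[0]=9 > arr[2]=1
(0, 3): arr[0]=9 > arr[3]=8
(1, 2): arr[1]=6 > arr[2]=1

Total inversions: 4

The array has 4 inversion(s): (0,1), (0,2), (0,3), (1,2). Each pair (i,j) satisfies i < j and arr[i] > arr[j].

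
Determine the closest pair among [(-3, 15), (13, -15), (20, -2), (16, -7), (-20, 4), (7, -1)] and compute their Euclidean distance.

Computing all pairwise distances among 6 points:

d((-3, 15), (13, -15)) = 34.0
d((-3, 15), (20, -2)) = 28.6007
d((-3, 15), (16, -7)) = 29.0689
d((-3, 15), (-20, 4)) = 20.2485
d((-3, 15), (7, -1)) = 18.868
d((13, -15), (20, -2)) = 14.7648
d((13, -15), (16, -7)) = 8.544
d((13, -15), (-20, 4)) = 38.0789
d((13, -15), (7, -1)) = 15.2315
d((20, -2), (16, -7)) = 6.4031 <-- minimum
d((20, -2), (-20, 4)) = 40.4475
d((20, -2), (7, -1)) = 13.0384
d((16, -7), (-20, 4)) = 37.6431
d((16, -7), (7, -1)) = 10.8167
d((-20, 4), (7, -1)) = 27.4591

Closest pair: (20, -2) and (16, -7) with distance 6.4031

The closest pair is (20, -2) and (16, -7) with Euclidean distance 6.4031. For 6 points, brute-force pairwise comparison is shown above. For large n, the divide-and-conquer algorithm (sort by x, recurse on halves, check the dividing strip) achieves O(n log n).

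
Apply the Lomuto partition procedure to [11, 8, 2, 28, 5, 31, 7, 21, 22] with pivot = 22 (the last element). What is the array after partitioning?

Lomuto partition with pivot = 22:

Initial array: [11, 8, 2, 28, 5, 31, 7, 21, 22]

arr[0]=11 <= 22: swap with position 0, array becomes [11, 8, 2, 28, 5, 31, 7, 21, 22]
arr[1]=8 <= 22: swap with position 1, array becomes [11, 8, 2, 28, 5, 31, 7, 21, 22]
arr[2]=2 <= 22: swap with position 2, array becomes [11, 8, 2, 28, 5, 31, 7, 21, 22]
arr[3]=28 > 22: no swap
arr[4]=5 <= 22: swap with position 3, array becomes [11, 8, 2, 5, 28, 31, 7, 21, 22]
arr[5]=31 > 22: no swap
arr[6]=7 <= 22: swap with position 4, array becomes [11, 8, 2, 5, 7, 31, 28, 21, 22]
arr[7]=21 <= 22: swap with position 5, array becomes [11, 8, 2, 5, 7, 21, 28, 31, 22]

Place pivot at position 6: [11, 8, 2, 5, 7, 21, 22, 31, 28]
Pivot position: 6

After partitioning with pivot 22, the array becomes [11, 8, 2, 5, 7, 21, 22, 31, 28]. The pivot is placed at index 6. All elements to the left of the pivot are <= 22, and all elements to the right are > 22.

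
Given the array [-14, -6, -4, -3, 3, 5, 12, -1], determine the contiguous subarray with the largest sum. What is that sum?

Using Kadane's algorithm on [-14, -6, -4, -3, 3, 5, 12, -1]:

Scanning through the array:
Position 1 (value -6): max_ending_here = -6, max_so_far = -6
Position 2 (value -4): max_ending_here = -4, max_so_far = -4
Position 3 (value -3): max_ending_here = -3, max_so_far = -3
Position 4 (value 3): max_ending_here = 3, max_so_far = 3
Position 5 (value 5): max_ending_here = 8, max_so_far = 8
Position 6 (value 12): max_ending_here = 20, max_so_far = 20
Position 7 (value -1): max_ending_here = 19, max_so_far = 20

Maximum subarray: [3, 5, 12]
Maximum sum: 20

The maximum subarray is [3, 5, 12] with sum 20. This subarray runs from index 4 to index 6.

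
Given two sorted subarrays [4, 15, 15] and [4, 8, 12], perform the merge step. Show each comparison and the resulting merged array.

Merging process:

Compare 4 vs 4: take 4 from left. Merged: [4]
Compare 15 vs 4: take 4 from right. Merged: [4, 4]
Compare 15 vs 8: take 8 from right. Merged: [4, 4, 8]
Compare 15 vs 12: take 12 from right. Merged: [4, 4, 8, 12]
Append remaining from left: [15, 15]. Merged: [4, 4, 8, 12, 15, 15]

Final merged array: [4, 4, 8, 12, 15, 15]
Total comparisons: 4

The merged array is [4, 4, 8, 12, 15, 15], requiring 4 comparisons. The merge step runs in O(n) time where n is the total number of elements.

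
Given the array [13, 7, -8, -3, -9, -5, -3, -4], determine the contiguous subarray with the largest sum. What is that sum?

Using Kadane's algorithm on [13, 7, -8, -3, -9, -5, -3, -4]:

Scanning through the array:
Position 1 (value 7): max_ending_here = 20, max_so_far = 20
Position 2 (value -8): max_ending_here = 12, max_so_far = 20
Position 3 (value -3): max_ending_here = 9, max_so_far = 20
Position 4 (value -9): max_ending_here = 0, max_so_far = 20
Position 5 (value -5): max_ending_here = -5, max_so_far = 20
Position 6 (value -3): max_ending_here = -3, max_so_far = 20
Position 7 (value -4): max_ending_here = -4, max_so_far = 20

Maximum subarray: [13, 7]
Maximum sum: 20

The maximum subarray is [13, 7] with sum 20. This subarray runs from index 0 to index 1.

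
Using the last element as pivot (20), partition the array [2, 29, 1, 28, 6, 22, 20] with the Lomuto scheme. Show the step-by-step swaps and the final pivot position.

Lomuto partition with pivot = 20:

Initial array: [2, 29, 1, 28, 6, 22, 20]

arr[0]=2 <= 20: swap with position 0, array becomes [2, 29, 1, 28, 6, 22, 20]
arr[1]=29 > 20: no swap
arr[2]=1 <= 20: swap with position 1, array becomes [2, 1, 29, 28, 6, 22, 20]
arr[3]=28 > 20: no swap
arr[4]=6 <= 20: swap with position 2, array becomes [2, 1, 6, 28, 29, 22, 20]
arr[5]=22 > 20: no swap

Place pivot at position 3: [2, 1, 6, 20, 29, 22, 28]
Pivot position: 3

After partitioning with pivot 20, the array becomes [2, 1, 6, 20, 29, 22, 28]. The pivot is placed at index 3. All elements to the left of the pivot are <= 20, and all elements to the right are > 20.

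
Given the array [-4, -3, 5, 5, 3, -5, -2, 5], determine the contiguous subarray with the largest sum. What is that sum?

Using Kadane's algorithm on [-4, -3, 5, 5, 3, -5, -2, 5]:

Scanning through the array:
Position 1 (value -3): max_ending_here = -3, max_so_far = -3
Position 2 (value 5): max_ending_here = 5, max_so_far = 5
Position 3 (value 5): max_ending_here = 10, max_so_far = 10
Position 4 (value 3): max_ending_here = 13, max_so_far = 13
Position 5 (value -5): max_ending_here = 8, max_so_far = 13
Position 6 (value -2): max_ending_here = 6, max_so_far = 13
Position 7 (value 5): max_ending_here = 11, max_so_far = 13

Maximum subarray: [5, 5, 3]
Maximum sum: 13

The maximum subarray is [5, 5, 3] with sum 13. This subarray runs from index 2 to index 4.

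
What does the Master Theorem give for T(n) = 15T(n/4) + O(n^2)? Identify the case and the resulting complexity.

Master Theorem for T(n) = 15T(n/4) + O(n^2):

a = 15, b = 4, c = 2
log_b(a) = log_4(15) = 1.9534

Case 3: c = 2 > log_4(15) = 1.9534
T(n) = O(n^2) = O(n^2)

For T(n) = 15T(n/4) + O(n^2): log_4(15) = 1.9534. This is Case 3 of the Master Theorem (c > log_b(a), work dominated by root), giving O(n^2).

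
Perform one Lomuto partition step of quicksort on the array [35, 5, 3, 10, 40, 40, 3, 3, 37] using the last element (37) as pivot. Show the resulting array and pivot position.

Lomuto partition with pivot = 37:

Initial array: [35, 5, 3, 10, 40, 40, 3, 3, 37]

arr[0]=35 <= 37: swap with position 0, array becomes [35, 5, 3, 10, 40, 40, 3, 3, 37]
arr[1]=5 <= 37: swap with position 1, array becomes [35, 5, 3, 10, 40, 40, 3, 3, 37]
arr[2]=3 <= 37: swap with position 2, array becomes [35, 5, 3, 10, 40, 40, 3, 3, 37]
arr[3]=10 <= 37: swap with position 3, array becomes [35, 5, 3, 10, 40, 40, 3, 3, 37]
arr[4]=40 > 37: no swap
arr[5]=40 > 37: no swap
arr[6]=3 <= 37: swap with position 4, array becomes [35, 5, 3, 10, 3, 40, 40, 3, 37]
arr[7]=3 <= 37: swap with position 5, array becomes [35, 5, 3, 10, 3, 3, 40, 40, 37]

Place pivot at position 6: [35, 5, 3, 10, 3, 3, 37, 40, 40]
Pivot position: 6

After partitioning with pivot 37, the array becomes [35, 5, 3, 10, 3, 3, 37, 40, 40]. The pivot is placed at index 6. All elements to the left of the pivot are <= 37, and all elements to the right are > 37.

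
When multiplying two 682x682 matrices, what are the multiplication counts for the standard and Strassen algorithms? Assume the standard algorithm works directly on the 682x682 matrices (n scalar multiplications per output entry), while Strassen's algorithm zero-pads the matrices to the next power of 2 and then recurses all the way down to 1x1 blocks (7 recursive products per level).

Matrix multiplication for 682x682 matrices:

Strassen's algorithm requires power-of-2 dimensions. Pad 682x682 to 1024x1024 (next power of 2).

Standard algorithm: 682^3 = 317214568 multiplications
Strassen's algorithm: 7^(log2(1024)) = 7^10 = 282475249 multiplications
Savings: 317214568 - 282475249 = 34739319 multiplications

Standard: 317214568 multiplications (682^3). Strassen: 282475249 multiplications (7^10, after padding to 1024x1024). Strassen reduces 8 recursive multiplications to 7 at each level.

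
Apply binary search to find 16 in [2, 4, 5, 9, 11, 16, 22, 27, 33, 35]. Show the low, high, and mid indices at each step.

Binary search for 16 in [2, 4, 5, 9, 11, 16, 22, 27, 33, 35]:

lo=0, hi=9, mid=4, arr[mid]=11 -> 11 < 16, search right half
lo=5, hi=9, mid=7, arr[mid]=27 -> 27 > 16, search left half
lo=5, hi=6, mid=5, arr[mid]=16 -> Found target at index 5!

Binary search finds 16 at index 5 after 3 comparisons. The search repeatedly halves the search space by comparing with the middle element.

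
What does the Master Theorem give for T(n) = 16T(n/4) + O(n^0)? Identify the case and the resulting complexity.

Master Theorem for T(n) = 16T(n/4) + O(n^0):

a = 16, b = 4, c = 0
log_b(a) = log_4(16) = 2.0000

Case 1: c = 0 < log_4(16) = 2.0000
T(n) = O(n^(log_4 16)) = O(n^2)

For T(n) = 16T(n/4) + O(n^0): log_4(16) = 2.0000. This is Case 1 of the Master Theorem (c < log_b(a), work dominated by leaves), giving O(n^2).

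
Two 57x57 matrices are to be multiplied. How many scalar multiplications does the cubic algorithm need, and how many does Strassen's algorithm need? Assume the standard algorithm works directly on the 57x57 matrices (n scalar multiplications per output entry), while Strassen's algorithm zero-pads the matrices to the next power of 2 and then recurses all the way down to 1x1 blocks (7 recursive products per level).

Matrix multiplication for 57x57 matrices:

Strassen's algorithm requires power-of-2 dimensions. Pad 57x57 to 64x64 (next power of 2).

Standard algorithm: 57^3 = 185193 multiplications
Strassen's algorithm: 7^(log2(64)) = 7^6 = 117649 multiplications
Savings: 185193 - 117649 = 67544 multiplications

Standard: 185193 multiplications (57^3). Strassen: 117649 multiplications (7^6, after padding to 64x64). Strassen reduces 8 recursive multiplications to 7 at each level.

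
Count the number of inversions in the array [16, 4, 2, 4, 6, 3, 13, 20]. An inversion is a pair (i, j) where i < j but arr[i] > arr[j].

Finding inversions in [16, 4, 2, 4, 6, 3, 13, 20]:

(0, 1): arr[0]=16 > arr[1]=4
(0, 2): arr[0]=16 > arr[2]=2
(0, 3): arr[0]=16 > arr[3]=4
(0, 4): arr[0]=16 > arr[4]=6
(0, 5): arr[0]=16 > arr[5]=3
(0, 6): arr[0]=16 > arr[6]=13
(1, 2): arr[1]=4 > arr[2]=2
(1, 5): arr[1]=4 > arr[5]=3
(3, 5): arr[3]=4 > arr[5]=3
(4, 5): arr[4]=6 > arr[5]=3

Total inversions: 10

The array has 10 inversion(s): (0,1), (0,2), (0,3), (0,4), (0,5), (0,6), (1,2), (1,5), (3,5), (4,5). Each pair (i,j) satisfies i < j and arr[i] > arr[j].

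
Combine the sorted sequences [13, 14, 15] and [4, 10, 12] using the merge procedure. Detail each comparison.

Merging process:

Compare 13 vs 4: take 4 from right. Merged: [4]
Compare 13 vs 10: take 10 from right. Merged: [4, 10]
Compare 13 vs 12: take 12 from right. Merged: [4, 10, 12]
Append remaining from left: [13, 14, 15]. Merged: [4, 10, 12, 13, 14, 15]

Final merged array: [4, 10, 12, 13, 14, 15]
Total comparisons: 3

The merged array is [4, 10, 12, 13, 14, 15], requiring 3 comparisons. The merge step runs in O(n) time where n is the total number of elements.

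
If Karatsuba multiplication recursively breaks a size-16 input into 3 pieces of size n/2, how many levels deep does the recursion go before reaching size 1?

For divide and conquer with division factor 2:

Problem sizes at each level:
Level 0: 16
Level 1: 8
Level 2: 4
Level 3: 2
Level 4: 1

The root is level 0 and the size-1 base case is level 4 (the tree spans levels 0 through 4, i.e. 5 levels counting the root), so the depth is the number of divisions: log_2(16) = 4

The recursion tree depth is log_2(16) = 4. At each level, the problem size is divided by 2, so it takes 4 divisions to reduce to a base case of size 1. The algorithm makes 3 recursive calls at each level.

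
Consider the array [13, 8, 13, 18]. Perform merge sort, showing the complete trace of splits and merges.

Merge sort trace:

Split: [13, 8, 13, 18] -> [13, 8] and [13, 18]
  Split: [13, 8] -> [13] and [8]
  Merge: [13] + [8] -> [8, 13]
  Split: [13, 18] -> [13] and [18]
  Merge: [13] + [18] -> [13, 18]
Merge: [8, 13] + [13, 18] -> [8, 13, 13, 18]

Final sorted array: [8, 13, 13, 18]

The merge sort proceeds by recursively splitting the array and merging sorted halves.
After all merges, the sorted array is [8, 13, 13, 18].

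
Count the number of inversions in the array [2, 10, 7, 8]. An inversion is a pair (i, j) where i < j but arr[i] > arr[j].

Finding inversions in [2, 10, 7, 8]:

(1, 2): arr[1]=10 > arr[2]=7
(1, 3): arr[1]=10 > arr[3]=8

Total inversions: 2

The array has 2 inversion(s): (1,2), (1,3). Each pair (i,j) satisfies i < j and arr[i] > arr[j].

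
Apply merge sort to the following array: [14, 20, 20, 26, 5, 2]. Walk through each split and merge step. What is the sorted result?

Merge sort trace:

Split: [14, 20, 20, 26, 5, 2] -> [14, 20, 20] and [26, 5, 2]
  Split: [14, 20, 20] -> [14] and [20, 20]
    Split: [20, 20] -> [20] and [20]
    Merge: [20] + [20] -> [20, 20]
  Merge: [14] + [20, 20] -> [14, 20, 20]
  Split: [26, 5, 2] -> [26] and [5, 2]
    Split: [5, 2] -> [5] and [2]
    Merge: [5] + [2] -> [2, 5]
  Merge: [26] + [2, 5] -> [2, 5, 26]
Merge: [14, 20, 20] + [2, 5, 26] -> [2, 5, 14, 20, 20, 26]

Final sorted array: [2, 5, 14, 20, 20, 26]

The merge sort proceeds by recursively splitting the array and merging sorted halves.
After all merges, the sorted array is [2, 5, 14, 20, 20, 26].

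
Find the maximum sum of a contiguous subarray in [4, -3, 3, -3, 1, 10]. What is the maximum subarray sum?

Using Kadane's algorithm on [4, -3, 3, -3, 1, 10]:

Scanning through the array:
Position 1 (value -3): max_ending_here = 1, max_so_far = 4
Position 2 (value 3): max_ending_here = 4, max_so_far = 4
Position 3 (value -3): max_ending_here = 1, max_so_far = 4
Position 4 (value 1): max_ending_here = 2, max_so_far = 4
Position 5 (value 10): max_ending_here = 12, max_so_far = 12

Maximum subarray: [4, -3, 3, -3, 1, 10]
Maximum sum: 12

The maximum subarray is [4, -3, 3, -3, 1, 10] with sum 12. This subarray runs from index 0 to index 5.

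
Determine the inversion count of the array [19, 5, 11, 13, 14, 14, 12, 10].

Finding inversions in [19, 5, 11, 13, 14, 14, 12, 10]:

(0, 1): arr[0]=19 > arr[1]=5
(0, 2): arr[0]=19 > arr[2]=11
(0, 3): arr[0]=19 > arr[3]=13
(0, 4): arr[0]=19 > arr[4]=14
(0, 5): arr[0]=19 > arr[5]=14
(0, 6): arr[0]=19 > arr[6]=12
(0, 7): arr[0]=19 > arr[7]=10
(2, 7): arr[2]=11 > arr[7]=10
(3, 6): arr[3]=13 > arr[6]=12
(3, 7): arr[3]=13 > arr[7]=10
(4, 6): arr[4]=14 > arr[6]=12
(4, 7): arr[4]=14 > arr[7]=10
(5, 6): arr[5]=14 > arr[6]=12
(5, 7): arr[5]=14 > arr[7]=10
(6, 7): arr[6]=12 > arr[7]=10

Total inversions: 15

The array has 15 inversion(s): (0,1), (0,2), (0,3), (0,4), (0,5), (0,6), (0,7), (2,7), (3,6), (3,7), (4,6), (4,7), (5,6), (5,7), (6,7). Each pair (i,j) satisfies i < j and arr[i] > arr[j].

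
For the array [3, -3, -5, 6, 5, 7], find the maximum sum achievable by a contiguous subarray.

Using Kadane's algorithm on [3, -3, -5, 6, 5, 7]:

Scanning through the array:
Position 1 (value -3): max_ending_here = 0, max_so_far = 3
Position 2 (value -5): max_ending_here = -5, max_so_far = 3
Position 3 (value 6): max_ending_here = 6, max_so_far = 6
Position 4 (value 5): max_ending_here = 11, max_so_far = 11
Position 5 (value 7): max_ending_here = 18, max_so_far = 18

Maximum subarray: [6, 5, 7]
Maximum sum: 18

The maximum subarray is [6, 5, 7] with sum 18. This subarray runs from index 3 to index 5.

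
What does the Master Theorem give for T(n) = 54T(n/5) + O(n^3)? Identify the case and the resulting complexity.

Master Theorem for T(n) = 54T(n/5) + O(n^3):

a = 54, b = 5, c = 3
log_b(a) = log_5(54) = 2.4785

Case 3: c = 3 > log_5(54) = 2.4785
T(n) = O(n^3) = O(n^3)

For T(n) = 54T(n/5) + O(n^3): log_5(54) = 2.4785. This is Case 3 of the Master Theorem (c > log_b(a), work dominated by root), giving O(n^3).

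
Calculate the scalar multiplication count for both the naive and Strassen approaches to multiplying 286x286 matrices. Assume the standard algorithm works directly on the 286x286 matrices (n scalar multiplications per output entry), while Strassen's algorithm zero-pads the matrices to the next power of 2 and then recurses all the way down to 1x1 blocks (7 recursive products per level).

Matrix multiplication for 286x286 matrices:

Strassen's algorithm requires power-of-2 dimensions. Pad 286x286 to 512x512 (next power of 2).

Standard algorithm: 286^3 = 23393656 multiplications
Strassen's algorithm: 7^(log2(512)) = 7^9 = 40353607 multiplications
Difference: 23393656 - 40353607 = -16959951 (Strassen uses MORE here due to padding overhead — for small or just-over-power-of-2 n, padding can outweigh the per-level savings)

Standard: 23393656 multiplications (286^3). Strassen: 40353607 multiplications (7^9, after padding to 512x512). Strassen reduces 8 recursive multiplications to 7 at each level.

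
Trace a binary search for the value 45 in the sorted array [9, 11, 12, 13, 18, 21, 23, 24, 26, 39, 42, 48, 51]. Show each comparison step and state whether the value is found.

Binary search for 45 in [9, 11, 12, 13, 18, 21, 23, 24, 26, 39, 42, 48, 51]:

lo=0, hi=12, mid=6, arr[mid]=23 -> 23 < 45, search right half
lo=7, hi=12, mid=9, arr[mid]=39 -> 39 < 45, search right half
lo=10, hi=12, mid=11, arr[mid]=48 -> 48 > 45, search left half
lo=10, hi=10, mid=10, arr[mid]=42 -> 42 < 45, search right half
lo=11 > hi=10, target 45 not found

Binary search determines that 45 is not in the array after 4 comparisons. The search space was exhausted without finding the target.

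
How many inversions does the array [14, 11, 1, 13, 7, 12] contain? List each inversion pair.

Finding inversions in [14, 11, 1, 13, 7, 12]:

(0, 1): arr[0]=14 > arr[1]=11
(0, 2): arr[0]=14 > arr[2]=1
(0, 3): arr[0]=14 > arr[3]=13
(0, 4): arr[0]=14 > arr[4]=7
(0, 5): arr[0]=14 > arr[5]=12
(1, 2): arr[1]=11 > arr[2]=1
(1, 4): arr[1]=11 > arr[4]=7
(3, 4): arr[3]=13 > arr[4]=7
(3, 5): arr[3]=13 > arr[5]=12

Total inversions: 9

The array has 9 inversion(s): (0,1), (0,2), (0,3), (0,4), (0,5), (1,2), (1,4), (3,4), (3,5). Each pair (i,j) satisfies i < j and arr[i] > arr[j].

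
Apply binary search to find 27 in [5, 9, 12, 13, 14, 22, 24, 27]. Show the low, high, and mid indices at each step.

Binary search for 27 in [5, 9, 12, 13, 14, 22, 24, 27]:

lo=0, hi=7, mid=3, arr[mid]=13 -> 13 < 27, search right half
lo=4, hi=7, mid=5, arr[mid]=22 -> 22 < 27, search right half
lo=6, hi=7, mid=6, arr[mid]=24 -> 24 < 27, search right half
lo=7, hi=7, mid=7, arr[mid]=27 -> Found target at index 7!

Binary search finds 27 at index 7 after 4 comparisons. The search repeatedly halves the search space by comparing with the middle element.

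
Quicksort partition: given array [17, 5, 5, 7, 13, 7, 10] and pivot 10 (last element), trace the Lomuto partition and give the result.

Lomuto partition with pivot = 10:

Initial array: [17, 5, 5, 7, 13, 7, 10]

arr[0]=17 > 10: no swap
arr[1]=5 <= 10: swap with position 0, array becomes [5, 17, 5, 7, 13, 7, 10]
arr[2]=5 <= 10: swap with position 1, array becomes [5, 5, 17, 7, 13, 7, 10]
arr[3]=7 <= 10: swap with position 2, array becomes [5, 5, 7, 17, 13, 7, 10]
arr[4]=13 > 10: no swap
arr[5]=7 <= 10: swap with position 3, array becomes [5, 5, 7, 7, 13, 17, 10]

Place pivot at position 4: [5, 5, 7, 7, 10, 17, 13]
Pivot position: 4

After partitioning with pivot 10, the array becomes [5, 5, 7, 7, 10, 17, 13]. The pivot is placed at index 4. All elements to the left of the pivot are <= 10, and all elements to the right are > 10.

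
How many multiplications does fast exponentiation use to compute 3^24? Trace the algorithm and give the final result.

Computing 3^24 by squaring (build up from 3^1; each line after the first costs one multiplication):

3^1 = 3
3^2 = (3^1)^2 = 3^2 = 9
3^3 = 3 * 3^2 = 3 * 9 = 27
3^6 = (3^3)^2 = 27^2 = 729
3^12 = (3^6)^2 = 729^2 = 531441
3^24 = (3^12)^2 = 531441^2 = 282429536481

Result: 282429536481
Multiplications needed: 5 (5 lines after 3^1)

3^24 = 282429536481. Using exponentiation by squaring, this requires 5 multiplications. The key idea: if the exponent is even, square the half-power; if odd, multiply by the base once.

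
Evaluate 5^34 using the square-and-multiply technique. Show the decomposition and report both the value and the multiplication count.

Computing 5^34 by squaring (build up from 5^1; each line after the first costs one multiplication):

5^1 = 5
5^2 = (5^1)^2 = 5^2 = 25
5^4 = (5^2)^2 = 25^2 = 625
5^8 = (5^4)^2 = 625^2 = 390625
5^16 = (5^8)^2 = 390625^2 = 152587890625
5^17 = 5 * 5^16 = 5 * 152587890625 = 762939453125
5^34 = (5^17)^2 = 762939453125^2 = 582076609134674072265625

Result: 582076609134674072265625
Multiplications needed: 6 (6 lines after 5^1)

5^34 = 582076609134674072265625. Using exponentiation by squaring, this requires 6 multiplications. The key idea: if the exponent is even, square the half-power; if odd, multiply by the base once.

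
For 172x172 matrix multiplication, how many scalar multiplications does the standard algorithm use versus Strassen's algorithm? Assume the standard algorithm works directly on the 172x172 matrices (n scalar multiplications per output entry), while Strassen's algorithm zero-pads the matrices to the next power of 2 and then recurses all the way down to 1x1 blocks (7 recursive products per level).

Matrix multiplication for 172x172 matrices:

Strassen's algorithm requires power-of-2 dimensions. Pad 172x172 to 256x256 (next power of 2).

Standard algorithm: 172^3 = 5088448 multiplications
Strassen's algorithm: 7^(log2(256)) = 7^8 = 5764801 multiplications
Difference: 5088448 - 5764801 = -676353 (Strassen uses MORE here due to padding overhead — for small or just-over-power-of-2 n, padding can outweigh the per-level savings)

Standard: 5088448 multiplications (172^3). Strassen: 5764801 multiplications (7^8, after padding to 256x256). Strassen reduces 8 recursive multiplications to 7 at each level.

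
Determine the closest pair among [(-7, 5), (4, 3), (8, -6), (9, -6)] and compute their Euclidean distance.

Computing all pairwise distances among 4 points:

d((-7, 5), (4, 3)) = 11.1803
d((-7, 5), (8, -6)) = 18.6011
d((-7, 5), (9, -6)) = 19.4165
d((4, 3), (8, -6)) = 9.8489
d((4, 3), (9, -6)) = 10.2956
d((8, -6), (9, -6)) = 1.0 <-- minimum

Closest pair: (8, -6) and (9, -6) with distance 1.0

The closest pair is (8, -6) and (9, -6) with Euclidean distance 1.0. For 4 points, brute-force pairwise comparison is shown above. For large n, the divide-and-conquer algorithm (sort by x, recurse on halves, check the dividing strip) achieves O(n log n).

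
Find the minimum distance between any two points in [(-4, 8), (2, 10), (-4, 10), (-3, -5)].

Computing all pairwise distances among 4 points:

d((-4, 8), (2, 10)) = 6.3246
d((-4, 8), (-4, 10)) = 2.0 <-- minimum
d((-4, 8), (-3, -5)) = 13.0384
d((2, 10), (-4, 10)) = 6.0
d((2, 10), (-3, -5)) = 15.8114
d((-4, 10), (-3, -5)) = 15.0333

Closest pair: (-4, 8) and (-4, 10) with distance 2.0

The closest pair is (-4, 8) and (-4, 10) with Euclidean distance 2.0. For 4 points, brute-force pairwise comparison is shown above. For large n, the divide-and-conquer algorithm (sort by x, recurse on halves, check the dividing strip) achieves O(n log n).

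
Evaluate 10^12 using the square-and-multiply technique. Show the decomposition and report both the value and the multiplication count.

Computing 10^12 by squaring (build up from 10^1; each line after the first costs one multiplication):

10^1 = 10
10^2 = (10^1)^2 = 10^2 = 100
10^3 = 10 * 10^2 = 10 * 100 = 1000
10^6 = (10^3)^2 = 1000^2 = 1000000
10^12 = (10^6)^2 = 1000000^2 = 1000000000000

Result: 1000000000000
Multiplications needed: 4 (4 lines after 10^1)

10^12 = 1000000000000. Using exponentiation by squaring, this requires 4 multiplications. The key idea: if the exponent is even, square the half-power; if odd, multiply by the base once.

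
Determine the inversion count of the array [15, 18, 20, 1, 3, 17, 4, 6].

Finding inversions in [15, 18, 20, 1, 3, 17, 4, 6]:

(0, 3): arr[0]=15 > arr[3]=1
(0, 4): arr[0]=15 > arr[4]=3
(0, 6): arr[0]=15 > arr[6]=4
(0, 7): arr[0]=15 > arr[7]=6
(1, 3): arr[1]=18 > arr[3]=1
(1, 4): arr[1]=18 > arr[4]=3
(1, 5): arr[1]=18 > arr[5]=17
(1, 6): arr[1]=18 > arr[6]=4
(1, 7): arr[1]=18 > arr[7]=6
(2, 3): arr[2]=20 > arr[3]=1
(2, 4): arr[2]=20 > arr[4]=3
(2, 5): arr[2]=20 > arr[5]=17
(2, 6): arr[2]=20 > arr[6]=4
(2, 7): arr[2]=20 > arr[7]=6
(5, 6): arr[5]=17 > arr[6]=4
(5, 7): arr[5]=17 > arr[7]=6

Total inversions: 16

The array has 16 inversion(s): (0,3), (0,4), (0,6), (0,7), (1,3), (1,4), (1,5), (1,6), (1,7), (2,3), (2,4), (2,5), (2,6), (2,7), (5,6), (5,7). Each pair (i,j) satisfies i < j and arr[i] > arr[j].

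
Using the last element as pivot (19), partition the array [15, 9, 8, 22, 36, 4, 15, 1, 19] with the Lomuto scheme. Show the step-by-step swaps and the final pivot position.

Lomuto partition with pivot = 19:

Initial array: [15, 9, 8, 22, 36, 4, 15, 1, 19]

arr[0]=15 <= 19: swap with position 0, array becomes [15, 9, 8, 22, 36, 4, 15, 1, 19]
arr[1]=9 <= 19: swap with position 1, array becomes [15, 9, 8, 22, 36, 4, 15, 1, 19]
arr[2]=8 <= 19: swap with position 2, array becomes [15, 9, 8, 22, 36, 4, 15, 1, 19]
arr[3]=22 > 19: no swap
arr[4]=36 > 19: no swap
arr[5]=4 <= 19: swap with position 3, array becomes [15, 9, 8, 4, 36, 22, 15, 1, 19]
arr[6]=15 <= 19: swap with position 4, array becomes [15, 9, 8, 4, 15, 22, 36, 1, 19]
arr[7]=1 <= 19: swap with position 5, array becomes [15, 9, 8, 4, 15, 1, 36, 22, 19]

Place pivot at position 6: [15, 9, 8, 4, 15, 1, 19, 22, 36]
Pivot position: 6

After partitioning with pivot 19, the array becomes [15, 9, 8, 4, 15, 1, 19, 22, 36]. The pivot is placed at index 6. All elements to the left of the pivot are <= 19, and all elements to the right are > 19.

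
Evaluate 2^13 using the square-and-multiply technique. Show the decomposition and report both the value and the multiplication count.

Computing 2^13 by squaring (build up from 2^1; each line after the first costs one multiplication):

2^1 = 2
2^2 = (2^1)^2 = 2^2 = 4
2^3 = 2 * 2^2 = 2 * 4 = 8
2^6 = (2^3)^2 = 8^2 = 64
2^12 = (2^6)^2 = 64^2 = 4096
2^13 = 2 * 2^12 = 2 * 4096 = 8192

Result: 8192
Multiplications needed: 5 (5 lines after 2^1)

2^13 = 8192. Using exponentiation by squaring, this requires 5 multiplications. The key idea: if the exponent is even, square the half-power; if odd, multiply by the base once.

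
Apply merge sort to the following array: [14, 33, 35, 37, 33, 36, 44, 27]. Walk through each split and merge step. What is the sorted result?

Merge sort trace:

Split: [14, 33, 35, 37, 33, 36, 44, 27] -> [14, 33, 35, 37] and [33, 36, 44, 27]
  Split: [14, 33, 35, 37] -> [14, 33] and [35, 37]
    Split: [14, 33] -> [14] and [33]
    Merge: [14] + [33] -> [14, 33]
    Split: [35, 37] -> [35] and [37]
    Merge: [35] + [37] -> [35, 37]
  Merge: [14, 33] + [35, 37] -> [14, 33, 35, 37]
  Split: [33, 36, 44, 27] -> [33, 36] and [44, 27]
    Split: [33, 36] -> [33] and [36]
    Merge: [33] + [36] -> [33, 36]
    Split: [44, 27] -> [44] and [27]
    Merge: [44] + [27] -> [27, 44]
  Merge: [33, 36] + [27, 44] -> [27, 33, 36, 44]
Merge: [14, 33, 35, 37] + [27, 33, 36, 44] -> [14, 27, 33, 33, 35, 36, 37, 44]

Final sorted array: [14, 27, 33, 33, 35, 36, 37, 44]

The merge sort proceeds by recursively splitting the array and merging sorted halves.
After all merges, the sorted array is [14, 27, 33, 33, 35, 36, 37, 44].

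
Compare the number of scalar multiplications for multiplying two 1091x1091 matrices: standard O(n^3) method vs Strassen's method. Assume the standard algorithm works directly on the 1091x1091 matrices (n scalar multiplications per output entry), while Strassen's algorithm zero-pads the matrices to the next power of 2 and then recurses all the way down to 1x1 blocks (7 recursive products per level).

Matrix multiplication for 1091x1091 matrices:

Strassen's algorithm requires power-of-2 dimensions. Pad 1091x1091 to 2048x2048 (next power of 2).

Standard algorithm: 1091^3 = 1298596571 multiplications
Strassen's algorithm: 7^(log2(2048)) = 7^11 = 1977326743 multiplications
Difference: 1298596571 - 1977326743 = -678730172 (Strassen uses MORE here due to padding overhead — for small or just-over-power-of-2 n, padding can outweigh the per-level savings)

Standard: 1298596571 multiplications (1091^3). Strassen: 1977326743 multiplications (7^11, after padding to 2048x2048). Strassen reduces 8 recursive multiplications to 7 at each level.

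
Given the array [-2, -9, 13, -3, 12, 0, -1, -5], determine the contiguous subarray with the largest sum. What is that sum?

Using Kadane's algorithm on [-2, -9, 13, -3, 12, 0, -1, -5]:

Scanning through the array:
Position 1 (value -9): max_ending_here = -9, max_so_far = -2
Position 2 (value 13): max_ending_here = 13, max_so_far = 13
Position 3 (value -3): max_ending_here = 10, max_so_far = 13
Position 4 (value 12): max_ending_here = 22, max_so_far = 22
Position 5 (value 0): max_ending_here = 22, max_so_far = 22
Position 6 (value -1): max_ending_here = 21, max_so_far = 22
Position 7 (value -5): max_ending_here = 16, max_so_far = 22

Maximum subarray: [13, -3, 12]
Maximum sum: 22

The maximum subarray is [13, -3, 12] with sum 22. This subarray runs from index 2 to index 4.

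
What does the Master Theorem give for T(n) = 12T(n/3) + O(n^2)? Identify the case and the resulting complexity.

Master Theorem for T(n) = 12T(n/3) + O(n^2):

a = 12, b = 3, c = 2
log_b(a) = log_3(12) = 2.2619

Case 1: c = 2 < log_3(12) = 2.2619
T(n) = O(n^(log_3 12))

For T(n) = 12T(n/3) + O(n^2): log_3(12) = 2.2619. This is Case 1 of the Master Theorem (c < log_b(a), work dominated by leaves), giving O(n^(log_3 12)).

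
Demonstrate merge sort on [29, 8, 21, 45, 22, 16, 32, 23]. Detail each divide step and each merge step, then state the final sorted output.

Merge sort trace:

Split: [29, 8, 21, 45, 22, 16, 32, 23] -> [29, 8, 21, 45] and [22, 16, 32, 23]
  Split: [29, 8, 21, 45] -> [29, 8] and [21, 45]
    Split: [29, 8] -> [29] and [8]
    Merge: [29] + [8] -> [8, 29]
    Split: [21, 45] -> [21] and [45]
    Merge: [21] + [45] -> [21, 45]
  Merge: [8, 29] + [21, 45] -> [8, 21, 29, 45]
  Split: [22, 16, 32, 23] -> [22, 16] and [32, 23]
    Split: [22, 16] -> [22] and [16]
    Merge: [22] + [16] -> [16, 22]
    Split: [32, 23] -> [32] and [23]
    Merge: [32] + [23] -> [23, 32]
  Merge: [16, 22] + [23, 32] -> [16, 22, 23, 32]
Merge: [8, 21, 29, 45] + [16, 22, 23, 32] -> [8, 16, 21, 22, 23, 29, 32, 45]

Final sorted array: [8, 16, 21, 22, 23, 29, 32, 45]

The merge sort proceeds by recursively splitting the array and merging sorted halves.
After all merges, the sorted array is [8, 16, 21, 22, 23, 29, 32, 45].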